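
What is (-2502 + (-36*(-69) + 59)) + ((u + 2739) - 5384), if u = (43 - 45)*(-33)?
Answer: -2538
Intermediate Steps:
u = 66 (u = -2*(-33) = 66)
(-2502 + (-36*(-69) + 59)) + ((u + 2739) - 5384) = (-2502 + (-36*(-69) + 59)) + ((66 + 2739) - 5384) = (-2502 + (2484 + 59)) + (2805 - 5384) = (-2502 + 2543) - 2579 = 41 - 2579 = -2538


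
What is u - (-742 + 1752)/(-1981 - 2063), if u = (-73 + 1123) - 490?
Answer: 1132825/2022 ≈ 560.25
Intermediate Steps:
u = 560 (u = 1050 - 490 = 560)
u - (-742 + 1752)/(-1981 - 2063) = 560 - (-742 + 1752)/(-1981 - 2063) = 560 - 1010/(-4044) = 560 - 1010*(-1)/4044 = 560 - 1*(-505/2022) = 560 + 505/2022 = 1132825/2022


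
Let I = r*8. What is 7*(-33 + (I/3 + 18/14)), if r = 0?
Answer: -222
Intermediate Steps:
I = 0 (I = 0*8 = 0)
7*(-33 + (I/3 + 18/14)) = 7*(-33 + (0/3 + 18/14)) = 7*(-33 + (0*(⅓) + 18*(1/14))) = 7*(-33 + (0 + 9/7)) = 7*(-33 + 9/7) = 7*(-222/7) = -222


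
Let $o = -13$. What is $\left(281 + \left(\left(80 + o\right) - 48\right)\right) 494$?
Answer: $148200$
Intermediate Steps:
$\left(281 + \left(\left(80 + o\right) - 48\right)\right) 494 = \left(281 + \left(\left(80 - 13\right) - 48\right)\right) 494 = \left(281 + \left(67 - 48\right)\right) 494 = \left(281 + 19\right) 494 = 300 \cdot 494 = 148200$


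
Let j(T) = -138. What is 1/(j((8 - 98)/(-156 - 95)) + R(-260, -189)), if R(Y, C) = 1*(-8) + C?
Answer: -1/335 ≈ -0.0029851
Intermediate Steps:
R(Y, C) = -8 + C
1/(j((8 - 98)/(-156 - 95)) + R(-260, -189)) = 1/(-138 + (-8 - 189)) = 1/(-138 - 197) = 1/(-335) = -1/335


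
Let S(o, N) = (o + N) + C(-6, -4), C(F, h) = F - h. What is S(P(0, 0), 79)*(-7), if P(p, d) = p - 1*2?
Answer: -525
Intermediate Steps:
P(p, d) = -2 + p (P(p, d) = p - 2 = -2 + p)
S(o, N) = -2 + N + o (S(o, N) = (o + N) + (-6 - 1*(-4)) = (N + o) + (-6 + 4) = (N + o) - 2 = -2 + N + o)
S(P(0, 0), 79)*(-7) = (-2 + 79 + (-2 + 0))*(-7) = (-2 + 79 - 2)*(-7) = 75*(-7) = -525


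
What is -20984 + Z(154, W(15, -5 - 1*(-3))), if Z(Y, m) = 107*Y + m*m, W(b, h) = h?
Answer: -4502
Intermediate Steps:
Z(Y, m) = m**2 + 107*Y (Z(Y, m) = 107*Y + m**2 = m**2 + 107*Y)
-20984 + Z(154, W(15, -5 - 1*(-3))) = -20984 + ((-5 - 1*(-3))**2 + 107*154) = -20984 + ((-5 + 3)**2 + 16478) = -20984 + ((-2)**2 + 16478) = -20984 + (4 + 16478) = -20984 + 16482 = -4502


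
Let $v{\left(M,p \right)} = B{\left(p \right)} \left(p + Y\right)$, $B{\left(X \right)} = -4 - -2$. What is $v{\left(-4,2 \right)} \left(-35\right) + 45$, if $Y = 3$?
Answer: $395$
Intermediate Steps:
$B{\left(X \right)} = -2$ ($B{\left(X \right)} = -4 + 2 = -2$)
$v{\left(M,p \right)} = -6 - 2 p$ ($v{\left(M,p \right)} = - 2 \left(p + 3\right) = - 2 \left(3 + p\right) = -6 - 2 p$)
$v{\left(-4,2 \right)} \left(-35\right) + 45 = \left(-6 - 4\right) \left(-35\right) + 45 = \left(-10\right) \left(-35\right) + 45 = 350 + 45 = 395$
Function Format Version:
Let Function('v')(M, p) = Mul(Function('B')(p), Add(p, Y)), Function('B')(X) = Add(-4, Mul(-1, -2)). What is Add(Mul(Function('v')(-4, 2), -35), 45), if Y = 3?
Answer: 395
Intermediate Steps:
Function('B')(X) = -2 (Function('B')(X) = Add(-4, 2) = -2)
Function('v')(M, p) = Add(-6, Mul(-2, p)) (Function('v')(M, p) = Mul(-2, Add(p, 3)) = Mul(-2, Add(3, p)) = Add(-6, Mul(-2, p)))
Add(Mul(Function('v')(-4, 2), -35), 45) = Add(Mul(Add(-6, Mul(-2, 2)), -35), 45) = Add(Mul(Add(-6, -4), -35), 45) = Add(Mul(-10, -35), 45) = Add(350, 45) = 395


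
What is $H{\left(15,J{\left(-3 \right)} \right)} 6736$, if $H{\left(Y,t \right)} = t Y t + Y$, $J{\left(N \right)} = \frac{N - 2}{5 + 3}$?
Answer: $\frac{562035}{4} \approx 1.4051 \cdot 10^{5}$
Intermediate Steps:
$J{\left(N \right)} = - \frac{1}{4} + \frac{N}{8}$ ($J{\left(N \right)} = \frac{-2 + N}{8} = \left(-2 + N\right) \frac{1}{8} = - \frac{1}{4} + \frac{N}{8}$)
$H{\left(Y,t \right)} = Y + Y t^{2}$ ($H{\left(Y,t \right)} = Y t t + Y = Y t^{2} + Y = Y + Y t^{2}$)
$H{\left(15,J{\left(-3 \right)} \right)} 6736 = 15 \left(1 + \left(- \frac{1}{4} + \frac{1}{8} \left(-3\right)\right)^{2}\right) 6736 = 15 \left(1 + \left(- \frac{1}{4} - \frac{3}{8}\right)^{2}\right) 6736 = 15 \left(1 + \left(- \frac{5}{8}\right)^{2}\right) 6736 = 15 \left(1 + \frac{25}{64}\right) 6736 = 15 \cdot \frac{89}{64} \cdot 6736 = \frac{1335}{64} \cdot 6736 = \frac{562035}{4}$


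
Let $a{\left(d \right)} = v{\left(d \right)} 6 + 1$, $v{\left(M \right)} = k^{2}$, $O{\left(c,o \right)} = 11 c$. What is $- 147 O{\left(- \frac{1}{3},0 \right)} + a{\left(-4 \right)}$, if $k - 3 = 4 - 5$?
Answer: $564$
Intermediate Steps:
$k = 2$ ($k = 3 + \left(4 - 5\right) = 3 - 1 = 2$)
$v{\left(M \right)} = 4$ ($v{\left(M \right)} = 2^{2} = 4$)
$a{\left(d \right)} = 25$ ($a{\left(d \right)} = 4 \cdot 6 + 1 = 24 + 1 = 25$)
$- 147 O{\left(- \frac{1}{3},0 \right)} + a{\left(-4 \right)} = - 147 \cdot 11 \left(- \frac{1}{3}\right) + 25 = \left(-147\right) \left(- \frac{11}{3}\right) + 25 = 539 + 25 = 564$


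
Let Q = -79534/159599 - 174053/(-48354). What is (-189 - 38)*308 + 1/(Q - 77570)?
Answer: -41851938064786557290/598603153170509 ≈ -69916.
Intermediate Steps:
Q = 23932897711/7717250046 (Q = -79534*1/159599 - 174053*(-1/48354) = -79534/159599 + 174053/48354 = 23932897711/7717250046 ≈ 3.1012)
(-189 - 38)*308 + 1/(Q - 77570) = (-189 - 38)*308 + 1/(23932897711/7717250046 - 77570) = -227*308 + 1/(-598603153170509/7717250046) = -69916 - 7717250046/598603153170509 = -41851938064786557290/598603153170509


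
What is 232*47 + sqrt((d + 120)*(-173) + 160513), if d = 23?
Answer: 10904 + 3*sqrt(15086) ≈ 11272.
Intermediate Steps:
232*47 + sqrt((d + 120)*(-173) + 160513) = 232*47 + sqrt((23 + 120)*(-173) + 160513) = 10904 + sqrt(143*(-173) + 160513) = 10904 + sqrt(-24739 + 160513) = 10904 + sqrt(135774) = 10904 + 3*sqrt(15086)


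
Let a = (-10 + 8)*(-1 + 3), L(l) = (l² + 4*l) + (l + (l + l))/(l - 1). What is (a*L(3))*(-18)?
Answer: 1836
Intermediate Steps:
L(l) = l² + 4*l + 3*l/(-1 + l) (L(l) = (l² + 4*l) + (l + 2*l)/(-1 + l) = (l² + 4*l) + (3*l)/(-1 + l) = (l² + 4*l) + 3*l/(-1 + l) = l² + 4*l + 3*l/(-1 + l))
a = -4 (a = -2*2 = -4)
(a*L(3))*(-18) = -12*(-1 + 3² + 3*3)/(-1 + 3)*(-18) = -12*(-1 + 9 + 9)/2*(-18) = -12*17/2*(-18) = -4*51/2*(-18) = -102*(-18) = 1836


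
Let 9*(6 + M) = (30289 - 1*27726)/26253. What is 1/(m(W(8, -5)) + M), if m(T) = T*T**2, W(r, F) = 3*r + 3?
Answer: 236277/4649225092 ≈ 5.0821e-5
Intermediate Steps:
W(r, F) = 3 + 3*r
m(T) = T**3
M = -1415099/236277 (M = -6 + ((30289 - 1*27726)/26253)/9 = -6 + ((30289 - 27726)*(1/26253))/9 = -6 + (2563*(1/26253))/9 = -6 + (1/9)*(2563/26253) = -6 + 2563/236277 = -1415099/236277 ≈ -5.9892)
1/(m(W(8, -5)) + M) = 1/((3 + 3*8)**3 - 1415099/236277) = 1/((3 + 24)**3 - 1415099/236277) = 1/(27**3 - 1415099/236277) = 1/(19683 - 1415099/236277) = 1/(4649225092/236277) = 236277/4649225092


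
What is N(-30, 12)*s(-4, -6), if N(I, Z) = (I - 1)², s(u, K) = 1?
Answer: 961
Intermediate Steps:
N(I, Z) = (-1 + I)²
N(-30, 12)*s(-4, -6) = (-1 - 30)²*1 = (-31)²*1 = 961*1 = 961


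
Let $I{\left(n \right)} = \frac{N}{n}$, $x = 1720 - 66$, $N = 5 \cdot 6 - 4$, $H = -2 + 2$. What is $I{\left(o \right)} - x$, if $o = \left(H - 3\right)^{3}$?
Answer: $- \frac{44684}{27} \approx -1655.0$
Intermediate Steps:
$H = 0$
$N = 26$ ($N = 30 - 4 = 26$)
$x = 1654$
$o = -27$ ($o = \left(0 - 3\right)^{3} = \left(-3\right)^{3} = -27$)
$I{\left(n \right)} = \frac{26}{n}$
$I{\left(o \right)} - x = \frac{26}{-27} - 1654 = 26 \left(- \frac{1}{27}\right) - 1654 = - \frac{26}{27} - 1654 = - \frac{44684}{27}$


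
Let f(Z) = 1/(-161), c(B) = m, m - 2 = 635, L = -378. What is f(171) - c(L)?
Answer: -102558/161 ≈ -637.01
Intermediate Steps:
m = 637 (m = 2 + 635 = 637)
c(B) = 637
f(Z) = -1/161
f(171) - c(L) = -1/161 - 1*637 = -1/161 - 637 = -102558/161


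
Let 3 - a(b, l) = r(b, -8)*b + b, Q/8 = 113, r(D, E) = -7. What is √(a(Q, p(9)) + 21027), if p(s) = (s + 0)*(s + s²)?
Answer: √26454 ≈ 162.65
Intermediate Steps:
Q = 904 (Q = 8*113 = 904)
p(s) = s*(s + s²)
a(b, l) = 3 + 6*b (a(b, l) = 3 - (-7*b + b) = 3 - (-6)*b = 3 + 6*b)
√(a(Q, p(9)) + 21027) = √((3 + 6*904) + 21027) = √((3 + 5424) + 21027) = √(5427 + 21027) = √26454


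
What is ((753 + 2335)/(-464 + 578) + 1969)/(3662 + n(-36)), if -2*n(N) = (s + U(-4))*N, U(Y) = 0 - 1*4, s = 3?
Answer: 113777/207708 ≈ 0.54777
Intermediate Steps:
U(Y) = -4 (U(Y) = 0 - 4 = -4)
n(N) = N/2 (n(N) = -(3 - 4)*N/2 = -(-1)*N/2 = N/2)
((753 + 2335)/(-464 + 578) + 1969)/(3662 + n(-36)) = ((753 + 2335)/(-464 + 578) + 1969)/(3662 + (1/2)*(-36)) = (3088/114 + 1969)/(3662 - 18) = (3088*(1/114) + 1969)/3644 = (1544/57 + 1969)*(1/3644) = (113777/57)*(1/3644) = 113777/207708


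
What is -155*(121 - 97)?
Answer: -3720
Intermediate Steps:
-155*(121 - 97) = -155*24 = -3720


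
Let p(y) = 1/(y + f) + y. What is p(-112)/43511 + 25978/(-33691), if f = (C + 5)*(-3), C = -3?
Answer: -133824087391/172979633918 ≈ -0.77364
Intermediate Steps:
f = -6 (f = (-3 + 5)*(-3) = 2*(-3) = -6)
p(y) = y + 1/(-6 + y) (p(y) = 1/(y - 6) + y = 1/(-6 + y) + y = y + 1/(-6 + y))
p(-112)/43511 + 25978/(-33691) = ((1 + (-112)**2 - 6*(-112))/(-6 - 112))/43511 + 25978/(-33691) = ((1 + 12544 + 672)/(-118))*(1/43511) + 25978*(-1/33691) = -1/118*13217*(1/43511) - 25978/33691 = -13217/118*1/43511 - 25978/33691 = -13217/5134298 - 25978/33691 = -133824087391/172979633918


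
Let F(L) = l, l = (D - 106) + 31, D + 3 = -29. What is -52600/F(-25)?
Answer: 52600/107 ≈ 491.59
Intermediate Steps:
D = -32 (D = -3 - 29 = -32)
l = -107 (l = (-32 - 106) + 31 = -138 + 31 = -107)
F(L) = -107
-52600/F(-25) = -52600/(-107) = -52600*(-1/107) = 52600/107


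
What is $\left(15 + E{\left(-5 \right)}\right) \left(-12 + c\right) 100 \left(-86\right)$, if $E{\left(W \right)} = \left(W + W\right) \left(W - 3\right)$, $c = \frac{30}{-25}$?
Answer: $10784400$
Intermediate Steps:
$c = - \frac{6}{5}$ ($c = 30 \left(- \frac{1}{25}\right) = - \frac{6}{5} \approx -1.2$)
$E{\left(W \right)} = 2 W \left(-3 + W\right)$
$\left(15 + E{\left(-5 \right)}\right) \left(-12 + c\right) 100 \left(-86\right) = \left(15 + 2 \left(-5\right) \left(-3 - 5\right)\right) \left(-12 - \frac{6}{5}\right) 100 \left(-86\right) = \left(15 + 2 \left(-5\right) \left(-8\right)\right) \left(- \frac{66}{5}\right) 100 \left(-86\right) = \left(15 + 80\right) \left(- \frac{66}{5}\right) 100 \left(-86\right) = 95 \left(- \frac{66}{5}\right) 100 \left(-86\right) = \left(-1254\right) 100 \left(-86\right) = \left(-125400\right) \left(-86\right) = 10784400$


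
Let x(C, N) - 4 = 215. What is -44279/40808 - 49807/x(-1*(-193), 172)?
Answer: -2042221157/8936952 ≈ -228.51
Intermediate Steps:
x(C, N) = 219 (x(C, N) = 4 + 215 = 219)
-44279/40808 - 49807/x(-1*(-193), 172) = -44279/40808 - 49807/219 = -2042221157/8936952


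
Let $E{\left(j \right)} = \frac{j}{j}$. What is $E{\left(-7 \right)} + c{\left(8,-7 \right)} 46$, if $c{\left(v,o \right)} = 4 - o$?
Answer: $507$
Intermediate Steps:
$E{\left(j \right)} = 1$
$E{\left(-7 \right)} + c{\left(8,-7 \right)} 46 = 1 + \left(4 - -7\right) 46 = 1 + \left(4 + 7\right) 46 = 1 + 11 \cdot 46 = 1 + 506 = 507$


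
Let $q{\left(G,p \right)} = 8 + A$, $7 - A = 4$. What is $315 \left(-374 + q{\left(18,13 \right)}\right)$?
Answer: $-114345$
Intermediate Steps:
$A = 3$ ($A = 7 - 4 = 3$)
$q{\left(G,p \right)} = 11$ ($q{\left(G,p \right)} = 8 + 3 = 11$)
$315 \left(-374 + q{\left(18,13 \right)}\right) = 315 \left(-374 + 11\right) = 315 \left(-363\right) = -114345$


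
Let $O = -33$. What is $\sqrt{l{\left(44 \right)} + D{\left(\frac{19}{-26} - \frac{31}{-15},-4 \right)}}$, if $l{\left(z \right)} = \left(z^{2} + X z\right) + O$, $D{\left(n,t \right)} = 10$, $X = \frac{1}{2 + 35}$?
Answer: $\frac{5 \sqrt{104821}}{37} \approx 43.751$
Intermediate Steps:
$X = \frac{1}{37} \approx 0.027027$
$l{\left(z \right)} = -33 + z^{2} + \frac{z}{37}$ ($l{\left(z \right)} = \left(z^{2} + \frac{z}{37}\right) - 33 = -33 + z^{2} + \frac{z}{37}$)
$\sqrt{l{\left(44 \right)} + D{\left(\frac{19}{-26} - \frac{31}{-15},-4 \right)}} = \sqrt{\left(-33 + 44^{2} + \frac{1}{37} \cdot 44\right) + 10} = \sqrt{\left(-33 + 1936 + \frac{44}{37}\right) + 10} = \sqrt{\frac{70455}{37} + 10} = \sqrt{\frac{70825}{37}} = \frac{5 \sqrt{104821}}{37}$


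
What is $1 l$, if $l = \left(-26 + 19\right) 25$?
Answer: $-175$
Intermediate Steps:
$l = -175$ ($l = \left(-7\right) 25 = -175$)
$1 l = 1 \left(-175\right) = -175$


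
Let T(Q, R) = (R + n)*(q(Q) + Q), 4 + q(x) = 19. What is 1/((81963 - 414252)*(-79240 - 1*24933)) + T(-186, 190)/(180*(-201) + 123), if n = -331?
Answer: -278205111017870/416044199261943 ≈ -0.66869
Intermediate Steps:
q(x) = 15 (q(x) = -4 + 19 = 15)
T(Q, R) = (-331 + R)*(15 + Q) (T(Q, R) = (R - 331)*(15 + Q) = (-331 + R)*(15 + Q))
1/((81963 - 414252)*(-79240 - 1*24933)) + T(-186, 190)/(180*(-201) + 123) = 1/((81963 - 414252)*(-79240 - 1*24933)) + (-4965 - 331*(-186) + 15*190 - 186*190)/(180*(-201) + 123) = 1/((-332289)*(-79240 - 24933)) + (-4965 + 61566 + 2850 - 35340)/(-36180 + 123) = -1/332289/(-104173) + 24111/(-36057) = -1/332289*(-1/104173) + 24111*(-1/36057) = 1/34615541997 - 8037/12019 = -278205111017870/416044199261943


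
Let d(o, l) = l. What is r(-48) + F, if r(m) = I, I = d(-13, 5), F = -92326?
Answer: -92321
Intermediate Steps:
I = 5
r(m) = 5
r(-48) + F = 5 - 92326 = -92321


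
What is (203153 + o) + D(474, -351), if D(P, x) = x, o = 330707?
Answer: 533509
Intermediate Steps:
(203153 + o) + D(474, -351) = (203153 + 330707) - 351 = 533860 - 351 = 533509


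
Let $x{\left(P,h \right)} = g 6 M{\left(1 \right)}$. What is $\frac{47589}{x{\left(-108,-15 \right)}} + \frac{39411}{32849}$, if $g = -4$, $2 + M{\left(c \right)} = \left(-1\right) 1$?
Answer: $\frac{522029551}{788376} \approx 662.16$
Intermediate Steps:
$M{\left(c \right)} = -3$ ($M{\left(c \right)} = -2 - 1 = -3$)
$x{\left(P,h \right)} = 72$ ($x{\left(P,h \right)} = \left(-4\right) 6 \left(-3\right) = \left(-24\right) \left(-3\right) = 72$)
$\frac{47589}{x{\left(-108,-15 \right)}} + \frac{39411}{32849} = \frac{47589}{72} + \frac{39411}{32849} = 47589 \cdot \frac{1}{72} + 39411 \cdot \frac{1}{32849} = \frac{15863}{24} + \frac{39411}{32849} = \frac{522029551}{788376}$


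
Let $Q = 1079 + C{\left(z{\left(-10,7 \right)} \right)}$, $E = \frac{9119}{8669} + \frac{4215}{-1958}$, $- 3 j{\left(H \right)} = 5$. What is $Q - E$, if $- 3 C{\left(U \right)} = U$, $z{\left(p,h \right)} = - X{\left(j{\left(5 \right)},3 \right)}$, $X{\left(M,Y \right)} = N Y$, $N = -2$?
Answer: $\frac{18299577287}{16973902} \approx 1078.1$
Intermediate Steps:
$j{\left(H \right)} = - \frac{5}{3}$ ($j{\left(H \right)} = \left(- \frac{1}{3}\right) 5 = - \frac{5}{3}$)
$X{\left(M,Y \right)} = - 2 Y$
$z{\left(p,h \right)} = 6$ ($z{\left(p,h \right)} = - \left(-2\right) 3 = \left(-1\right) \left(-6\right) = 6$)
$E = - \frac{18684833}{16973902}$ ($E = 9119 \cdot \frac{1}{8669} + 4215 \left(- \frac{1}{1958}\right) = \frac{9119}{8669} - \frac{4215}{1958} = - \frac{18684833}{16973902} \approx -1.1008$)
$C{\left(U \right)} = - \frac{U}{3}$
$Q = 1077$ ($Q = 1079 - 2 = 1077$)
$Q - E = 1077 - - \frac{18684833}{16973902} = 1077 + \frac{18684833}{16973902} = \frac{18299577287}{16973902}$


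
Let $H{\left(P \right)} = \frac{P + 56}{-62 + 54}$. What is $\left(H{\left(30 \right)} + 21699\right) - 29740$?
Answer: $- \frac{32207}{4} \approx -8051.8$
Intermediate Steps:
$H{\left(P \right)} = -7 - \frac{P}{8}$ ($H{\left(P \right)} = \frac{56 + P}{-8} = \left(56 + P\right) \left(- \frac{1}{8}\right) = -7 - \frac{P}{8}$)
$\left(H{\left(30 \right)} + 21699\right) - 29740 = \left(\left(-7 - \frac{15}{4}\right) + 21699\right) - 29740 = \left(- \frac{43}{4} + 21699\right) - 29740 = \frac{86753}{4} - 29740 = - \frac{32207}{4}$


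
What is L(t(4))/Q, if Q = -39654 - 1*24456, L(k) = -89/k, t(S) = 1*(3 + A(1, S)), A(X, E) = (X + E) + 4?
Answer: 89/769320 ≈ 0.00011569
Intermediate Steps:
A(X, E) = 4 + E + X (A(X, E) = (E + X) + 4 = 4 + E + X)
t(S) = 8 + S (t(S) = 1*(3 + (4 + S + 1)) = 1*(3 + (5 + S)) = 1*(8 + S) = 8 + S)
Q = -64110 (Q = -39654 - 24456 = -64110)
L(t(4))/Q = -89/(8 + 4)/(-64110) = -89/12*(-1/64110) = 89/769320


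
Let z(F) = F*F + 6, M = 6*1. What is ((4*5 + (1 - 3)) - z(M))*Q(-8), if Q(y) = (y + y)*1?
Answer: 384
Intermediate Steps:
M = 6
Q(y) = 2*y (Q(y) = (2*y)*1 = 2*y)
z(F) = 6 + F² (z(F) = F² + 6 = 6 + F²)
((4*5 + (1 - 3)) - z(M))*Q(-8) = ((4*5 + (1 - 3)) - (6 + 6²))*(2*(-8)) = ((20 - 2) - (6 + 36))*(-16) = (18 - 1*42)*(-16) = (18 - 42)*(-16) = -24*(-16) = 384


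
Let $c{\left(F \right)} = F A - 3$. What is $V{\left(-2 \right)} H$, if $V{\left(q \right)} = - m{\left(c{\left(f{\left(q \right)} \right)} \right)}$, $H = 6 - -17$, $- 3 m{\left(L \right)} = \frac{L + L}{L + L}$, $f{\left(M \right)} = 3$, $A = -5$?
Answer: $\frac{23}{3} \approx 7.6667$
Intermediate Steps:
$c{\left(F \right)} = -3 - 5 F$ ($c{\left(F \right)} = F \left(-5\right) - 3 = - 5 F - 3 = -3 - 5 F$)
$m{\left(L \right)} = - \frac{1}{3}$ ($m{\left(L \right)} = - \frac{\left(L + L\right) \frac{1}{L + L}}{3} = - \frac{2 L \frac{1}{2 L}}{3} = \left(- \frac{1}{3}\right) 1 = - \frac{1}{3}$)
$H = 23$ ($H = 6 + 17 = 23$)
$V{\left(q \right)} = \frac{1}{3}$ ($V{\left(q \right)} = \left(-1\right) \left(- \frac{1}{3}\right) = \frac{1}{3}$)
$V{\left(-2 \right)} H = \frac{1}{3} \cdot 23 = \frac{23}{3}$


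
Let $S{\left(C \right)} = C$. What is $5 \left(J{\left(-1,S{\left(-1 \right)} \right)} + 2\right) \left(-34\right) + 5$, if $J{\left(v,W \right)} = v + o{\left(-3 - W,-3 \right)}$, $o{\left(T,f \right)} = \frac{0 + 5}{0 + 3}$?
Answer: $- \frac{1345}{3} \approx -448.33$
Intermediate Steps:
$o{\left(T,f \right)} = \frac{5}{3}$
$J{\left(v,W \right)} = \frac{5}{3} + v$ ($J{\left(v,W \right)} = v + \frac{5}{3} = \frac{5}{3} + v$)
$5 \left(J{\left(-1,S{\left(-1 \right)} \right)} + 2\right) \left(-34\right) + 5 = 5 \left(\left(\frac{5}{3} - 1\right) + 2\right) \left(-34\right) + 5 = 5 \left(\frac{2}{3} + 2\right) \left(-34\right) + 5 = 5 \cdot \frac{8}{3} \left(-34\right) + 5 = \frac{40}{3} \left(-34\right) + 5 = - \frac{1360}{3} + 5 = - \frac{1345}{3}$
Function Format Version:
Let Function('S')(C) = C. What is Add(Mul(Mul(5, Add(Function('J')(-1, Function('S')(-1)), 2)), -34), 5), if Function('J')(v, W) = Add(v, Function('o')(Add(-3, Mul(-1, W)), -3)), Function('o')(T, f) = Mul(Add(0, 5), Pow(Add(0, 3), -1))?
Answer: Rational(-1345, 3) ≈ -448.33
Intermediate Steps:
Function('o')(T, f) = Rational(5, 3) (Function('o')(T, f) = Mul(5, Pow(3, -1)) = Mul(5, Rational(1, 3)) = Rational(5, 3))
Function('J')(v, W) = Add(Rational(5, 3), v) (Function('J')(v, W) = Add(v, Rational(5, 3)) = Add(Rational(5, 3), v))
Add(Mul(Mul(5, Add(Function('J')(-1, Function('S')(-1)), 2)), -34), 5) = Add(Mul(Mul(5, Add(Add(Rational(5, 3), -1), 2)), -34), 5) = Add(Mul(Mul(5, Add(Rational(2, 3), 2)), -34), 5) = Add(Mul(Mul(5, Rational(8, 3)), -34), 5) = Add(Mul(Rational(40, 3), -34), 5) = Add(Rational(-1360, 3), 5) = Rational(-1345, 3)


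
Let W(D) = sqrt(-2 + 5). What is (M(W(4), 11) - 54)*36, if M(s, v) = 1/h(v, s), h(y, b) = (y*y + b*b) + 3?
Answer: -246852/127 ≈ -1943.7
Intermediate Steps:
W(D) = sqrt(3)
h(y, b) = 3 + b**2 + y**2 (h(y, b) = (y**2 + b**2) + 3 = (b**2 + y**2) + 3 = 3 + b**2 + y**2)
M(s, v) = 1/(3 + s**2 + v**2)
(M(W(4), 11) - 54)*36 = (1/(3 + (sqrt(3))**2 + 11**2) - 54)*36 = (1/(3 + 3 + 121) - 54)*36 = (1/127 - 54)*36 = -6857/127*36 = -246852/127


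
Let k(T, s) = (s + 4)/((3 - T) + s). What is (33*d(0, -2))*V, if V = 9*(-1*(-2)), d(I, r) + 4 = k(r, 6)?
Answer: -1836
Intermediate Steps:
k(T, s) = (4 + s)/(3 + s - T)
d(I, r) = -4 + 10/(9 - r) (d(I, r) = -4 + (4 + 6)/(3 + 6 - r) = -4 + 10/(9 - r))
V = 18 (V = 9*2 = 18)
(33*d(0, -2))*V = (33*(2*(-13 + 2*(-2))/(9 - 1*(-2))))*18 = (33*(2*(-13 - 4)/(9 + 2)))*18 = (33*(2*(-17)/11))*18 = (33*(2*(1/11)*(-17)))*18 = (33*(-34/11))*18 = -102*18 = -1836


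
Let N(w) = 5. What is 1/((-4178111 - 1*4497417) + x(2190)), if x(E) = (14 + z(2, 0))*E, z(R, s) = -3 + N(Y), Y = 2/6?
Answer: -1/8640488 ≈ -1.1573e-7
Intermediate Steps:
Y = ⅓ (Y = 2*(⅙) = ⅓ ≈ 0.33333)
z(R, s) = 2 (z(R, s) = -3 + 5 = 2)
x(E) = 16*E (x(E) = (14 + 2)*E = 16*E)
1/((-4178111 - 1*4497417) + x(2190)) = 1/((-4178111 - 1*4497417) + 16*2190) = 1/((-4178111 - 4497417) + 35040) = 1/(-8675528 + 35040) = 1/(-8640488) = -1/8640488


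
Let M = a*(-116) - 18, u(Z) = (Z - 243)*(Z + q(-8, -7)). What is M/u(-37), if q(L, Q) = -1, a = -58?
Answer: 671/1064 ≈ 0.63064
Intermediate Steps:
u(Z) = (-1 + Z)*(-243 + Z) (u(Z) = (Z - 243)*(Z - 1) = (-243 + Z)*(-1 + Z) = (-1 + Z)*(-243 + Z))
M = 6710 (M = -58*(-116) - 18 = 6728 - 18 = 6710)
M/u(-37) = 6710/(243 + (-37)² - 244*(-37)) = 6710/(243 + 1369 + 9028) = 6710/10640 = 6710*(1/10640) = 671/1064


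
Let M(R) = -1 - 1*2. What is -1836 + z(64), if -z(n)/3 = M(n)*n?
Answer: -1260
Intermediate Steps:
M(R) = -3 (M(R) = -1 - 2 = -3)
z(n) = 9*n (z(n) = -(-9)*n = 9*n)
-1836 + z(64) = -1836 + 9*64 = -1836 + 576 = -1260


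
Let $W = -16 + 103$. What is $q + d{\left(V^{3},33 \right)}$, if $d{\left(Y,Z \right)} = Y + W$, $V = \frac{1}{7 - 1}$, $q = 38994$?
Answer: $\frac{8441497}{216} \approx 39081.0$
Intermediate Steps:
$W = 87$
$V = \frac{1}{6} \approx 0.16667$
$d{\left(Y,Z \right)} = 87 + Y$ ($d{\left(Y,Z \right)} = Y + 87 = 87 + Y$)
$q + d{\left(V^{3},33 \right)} = 38994 + \left(87 + \left(\frac{1}{6}\right)^{3}\right) = 38994 + \left(87 + \frac{1}{216}\right) = 38994 + \frac{18793}{216} = \frac{8441497}{216}$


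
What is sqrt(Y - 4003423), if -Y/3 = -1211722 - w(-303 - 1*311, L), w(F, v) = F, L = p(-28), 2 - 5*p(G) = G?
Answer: I*sqrt(370099) ≈ 608.36*I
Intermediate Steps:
p(G) = 2/5 - G/5
L = 6 (L = 2/5 - 1/5*(-28) = 2/5 + 28/5 = 6)
Y = 3633324 (Y = -3*(-1211722 - (-303 - 1*311)) = -3*(-1211722 - (-303 - 311)) = -3*(-1211722 - 1*(-614)) = -3*(-1211722 + 614) = -3*(-1211108) = 3633324)
sqrt(Y - 4003423) = sqrt(3633324 - 4003423) = sqrt(-370099) = I*sqrt(370099)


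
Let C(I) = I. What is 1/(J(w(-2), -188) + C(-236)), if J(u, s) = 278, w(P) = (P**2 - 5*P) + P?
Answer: 1/42 ≈ 0.023810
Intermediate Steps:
w(P) = P**2 - 4*P
1/(J(w(-2), -188) + C(-236)) = 1/(278 - 236) = 1/42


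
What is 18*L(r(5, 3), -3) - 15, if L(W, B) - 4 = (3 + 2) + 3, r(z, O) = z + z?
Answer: 201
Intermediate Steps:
r(z, O) = 2*z
L(W, B) = 12 (L(W, B) = 4 + ((3 + 2) + 3) = 4 + (5 + 3) = 4 + 8 = 12)
18*L(r(5, 3), -3) - 15 = 18*12 - 15 = 216 - 15 = 201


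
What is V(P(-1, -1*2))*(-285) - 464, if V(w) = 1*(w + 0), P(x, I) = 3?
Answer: -1319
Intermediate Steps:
V(w) = w (V(w) = 1*w = w)
V(P(-1, -1*2))*(-285) - 464 = 3*(-285) - 464 = -855 - 464 = -1319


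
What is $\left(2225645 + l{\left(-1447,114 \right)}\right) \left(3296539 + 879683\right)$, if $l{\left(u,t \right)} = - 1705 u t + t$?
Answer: $1183871858595078$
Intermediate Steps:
$l{\left(u,t \right)} = t - 1705 t u$ ($l{\left(u,t \right)} = - 1705 t u + t = t - 1705 t u$)
$\left(2225645 + l{\left(-1447,114 \right)}\right) \left(3296539 + 879683\right) = \left(2225645 + 114 \left(1 - -2467135\right)\right) \left(3296539 + 879683\right) = \left(2225645 + 114 \left(1 + 2467135\right)\right) 4176222 = \left(2225645 + 114 \cdot 2467136\right) 4176222 = \left(2225645 + 281253504\right) 4176222 = 283479149 \cdot 4176222 = 1183871858595078$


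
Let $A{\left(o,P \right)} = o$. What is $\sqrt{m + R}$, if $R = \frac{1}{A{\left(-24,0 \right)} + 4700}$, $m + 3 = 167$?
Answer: $\frac{\sqrt{896465185}}{2338} \approx 12.806$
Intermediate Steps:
$m = 164$ ($m = -3 + 167 = 164$)
$R = \frac{1}{4676}$ ($R = \frac{1}{-24 + 4700} = \frac{1}{4676} \approx 0.00021386$)
$\sqrt{m + R} = \sqrt{164 + \frac{1}{4676}} = \sqrt{\frac{766865}{4676}} = \frac{\sqrt{896465185}}{2338}$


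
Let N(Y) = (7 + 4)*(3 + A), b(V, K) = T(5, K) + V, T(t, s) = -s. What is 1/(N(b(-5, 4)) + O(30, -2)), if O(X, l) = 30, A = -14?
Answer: -1/91 ≈ -0.010989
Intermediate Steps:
b(V, K) = V - K (b(V, K) = -K + V = V - K)
N(Y) = -121 (N(Y) = (7 + 4)*(3 - 14) = 11*(-11) = -121)
1/(N(b(-5, 4)) + O(30, -2)) = 1/(-121 + 30) = 1/(-91) = -1/91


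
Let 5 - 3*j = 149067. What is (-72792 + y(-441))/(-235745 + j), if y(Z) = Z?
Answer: 219699/856297 ≈ 0.25657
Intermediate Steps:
j = -149062/3 (j = 5/3 - ⅓*149067 = 5/3 - 49689 = -149062/3 ≈ -49687.)
(-72792 + y(-441))/(-235745 + j) = (-72792 - 441)/(-235745 - 149062/3) = -73233/(-856297/3) = -73233*(-3/856297) = 219699/856297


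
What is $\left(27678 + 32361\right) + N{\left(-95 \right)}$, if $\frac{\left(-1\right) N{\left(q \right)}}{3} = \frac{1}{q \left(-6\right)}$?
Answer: $\frac{11407409}{190} \approx 60039.0$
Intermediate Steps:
$N{\left(q \right)} = \frac{1}{2 q}$ ($N{\left(q \right)} = - \frac{3}{q \left(-6\right)} = - \frac{3}{\left(-6\right) q} = - 3 \left(- \frac{1}{6 q}\right) = \frac{1}{2 q}$)
$\left(27678 + 32361\right) + N{\left(-95 \right)} = \left(27678 + 32361\right) + \frac{1}{2 \left(-95\right)} = 60039 + \frac{1}{2} \left(- \frac{1}{95}\right) = 60039 - \frac{1}{190} = \frac{11407409}{190}$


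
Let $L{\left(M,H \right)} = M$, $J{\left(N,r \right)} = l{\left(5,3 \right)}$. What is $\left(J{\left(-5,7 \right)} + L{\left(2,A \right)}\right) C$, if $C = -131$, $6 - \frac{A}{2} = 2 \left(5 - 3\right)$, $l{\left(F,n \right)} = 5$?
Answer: $-917$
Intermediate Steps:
$A = 4$ ($A = 12 - 2 \cdot 2 \left(5 - 3\right) = 12 - 2 \cdot 2 \cdot 2 = 12 - 8 = 4$)
$J{\left(N,r \right)} = 5$
$\left(J{\left(-5,7 \right)} + L{\left(2,A \right)}\right) C = \left(5 + 2\right) \left(-131\right) = 7 \left(-131\right) = -917$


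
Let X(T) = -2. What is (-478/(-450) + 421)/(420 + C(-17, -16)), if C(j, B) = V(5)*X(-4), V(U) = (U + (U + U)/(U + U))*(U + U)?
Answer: 23741/16875 ≈ 1.4069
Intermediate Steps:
V(U) = 2*U*(1 + U) (V(U) = (U + (2*U)/((2*U)))*(2*U) = (U + (2*U)*(1/(2*U)))*(2*U) = (U + 1)*(2*U) = (1 + U)*(2*U) = 2*U*(1 + U))
C(j, B) = -120 (C(j, B) = (2*5*(1 + 5))*(-2) = (2*5*6)*(-2) = 60*(-2) = -120)
(-478/(-450) + 421)/(420 + C(-17, -16)) = (-478/(-450) + 421)/(420 - 120) = (-478*(-1/450) + 421)/300 = (239/225 + 421)*(1/300) = (94964/225)*(1/300) = 23741/16875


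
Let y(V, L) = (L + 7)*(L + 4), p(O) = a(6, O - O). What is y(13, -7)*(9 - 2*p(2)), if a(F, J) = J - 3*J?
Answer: 0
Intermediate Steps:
a(F, J) = -2*J
p(O) = 0 (p(O) = -2*(O - O) = -2*0 = 0)
y(V, L) = (4 + L)*(7 + L) (y(V, L) = (7 + L)*(4 + L) = (4 + L)*(7 + L))
y(13, -7)*(9 - 2*p(2)) = (28 + (-7)**2 + 11*(-7))*(9 - 2*0) = (28 + 49 - 77)*(9 + 0) = 0*9 = 0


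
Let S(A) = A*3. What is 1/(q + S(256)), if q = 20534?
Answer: 1/21302 ≈ 4.6944e-5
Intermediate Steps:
S(A) = 3*A
1/(q + S(256)) = 1/(20534 + 3*256) = 1/(20534 + 768) = 1/21302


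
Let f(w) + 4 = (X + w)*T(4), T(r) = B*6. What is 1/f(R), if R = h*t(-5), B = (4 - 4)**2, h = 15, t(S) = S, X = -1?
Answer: -1/4 ≈ -0.25000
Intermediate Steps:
B = 0 (B = 0**2 = 0)
T(r) = 0 (T(r) = 0*6 = 0)
R = -75 (R = 15*(-5) = -75)
f(w) = -4 (f(w) = -4 + (-1 + w)*0 = -4 + 0 = -4)
1/f(R) = 1/(-4) = -1/4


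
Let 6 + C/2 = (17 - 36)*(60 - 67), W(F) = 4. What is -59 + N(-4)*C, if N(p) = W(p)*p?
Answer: -4123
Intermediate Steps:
N(p) = 4*p
C = 254 (C = -12 + 2*((17 - 36)*(60 - 67)) = -12 + 2*(-19*(-7)) = -12 + 2*133 = -12 + 266 = 254)
-59 + N(-4)*C = -59 + (4*(-4))*254 = -59 - 16*254 = -59 - 4064 = -4123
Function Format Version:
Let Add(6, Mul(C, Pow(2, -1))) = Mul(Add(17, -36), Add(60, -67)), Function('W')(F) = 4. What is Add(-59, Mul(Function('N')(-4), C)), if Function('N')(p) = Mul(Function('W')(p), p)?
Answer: -4123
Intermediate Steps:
Function('N')(p) = Mul(4, p)
C = 254 (C = Add(-12, Mul(2, Mul(Add(17, -36), Add(60, -67)))) = Add(-12, Mul(2, Mul(-19, -7))) = Add(-12, Mul(2, 133)) = Add(-12, 266) = 254)
Add(-59, Mul(Function('N')(-4), C)) = Add(-59, Mul(Mul(4, -4), 254)) = Add(-59, Mul(-16, 254)) = Add(-59, -4064) = -4123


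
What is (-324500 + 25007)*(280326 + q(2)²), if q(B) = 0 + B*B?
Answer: -83960466606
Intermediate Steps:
q(B) = B² (q(B) = 0 + B² = B²)
(-324500 + 25007)*(280326 + q(2)²) = (-324500 + 25007)*(280326 + (2²)²) = -299493*(280326 + 4²) = -299493*(280326 + 16) = -299493*280342 = -83960466606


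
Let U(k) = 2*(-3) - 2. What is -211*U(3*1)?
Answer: 1688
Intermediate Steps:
U(k) = -8 (U(k) = -6 - 2 = -8)
-211*U(3*1) = -211*(-8) = 1688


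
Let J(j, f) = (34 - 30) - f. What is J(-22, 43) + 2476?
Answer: 2437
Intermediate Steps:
J(j, f) = 4 - f
J(-22, 43) + 2476 = (4 - 1*43) + 2476 = (4 - 43) + 2476 = -39 + 2476 = 2437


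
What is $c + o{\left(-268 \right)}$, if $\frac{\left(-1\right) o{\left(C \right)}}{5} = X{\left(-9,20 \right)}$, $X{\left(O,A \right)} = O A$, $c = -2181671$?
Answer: $-2180771$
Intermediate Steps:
$X{\left(O,A \right)} = A O$
$o{\left(C \right)} = 900$ ($o{\left(C \right)} = - 5 \cdot 20 \left(-9\right) = \left(-5\right) \left(-180\right) = 900$)
$c + o{\left(-268 \right)} = -2181671 + 900 = -2180771$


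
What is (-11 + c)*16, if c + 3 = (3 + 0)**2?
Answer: -80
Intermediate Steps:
c = 6 (c = -3 + (3 + 0)**2 = -3 + 3**2 = -3 + 9 = 6)
(-11 + c)*16 = (-11 + 6)*16 = -5*16 = -80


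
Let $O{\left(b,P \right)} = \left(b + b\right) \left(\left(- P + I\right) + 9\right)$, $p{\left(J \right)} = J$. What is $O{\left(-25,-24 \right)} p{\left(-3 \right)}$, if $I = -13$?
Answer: $3000$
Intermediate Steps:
$O{\left(b,P \right)} = 2 b \left(-4 - P\right)$ ($O{\left(b,P \right)} = \left(b + b\right) \left(\left(- P - 13\right) + 9\right) = 2 b \left(\left(-13 - P\right) + 9\right) = 2 b \left(-4 - P\right)$)
$O{\left(-25,-24 \right)} p{\left(-3 \right)} = \left(-2\right) \left(-25\right) \left(4 - 24\right) \left(-3\right) = \left(-2\right) \left(-25\right) \left(-20\right) \left(-3\right) = \left(-1000\right) \left(-3\right) = 3000$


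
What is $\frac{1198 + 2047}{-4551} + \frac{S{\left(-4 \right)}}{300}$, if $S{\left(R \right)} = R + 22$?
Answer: $- \frac{148597}{227550} \approx -0.65303$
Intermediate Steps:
$S{\left(R \right)} = 22 + R$
$\frac{1198 + 2047}{-4551} + \frac{S{\left(-4 \right)}}{300} = \frac{1198 + 2047}{-4551} + \frac{22 - 4}{300} = 3245 \left(- \frac{1}{4551}\right) + 18 \cdot \frac{1}{300} = - \frac{3245}{4551} + \frac{3}{50} = - \frac{148597}{227550}$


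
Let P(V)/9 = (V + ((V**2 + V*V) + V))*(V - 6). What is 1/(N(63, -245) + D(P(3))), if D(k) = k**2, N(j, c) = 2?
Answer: 1/419906 ≈ 2.3815e-6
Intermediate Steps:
P(V) = 9*(-6 + V)*(2*V + 2*V**2) (P(V) = 9*((V + ((V**2 + V*V) + V))*(V - 6)) = 9*((V + ((V**2 + V**2) + V))*(-6 + V)) = 9*((V + (2*V**2 + V))*(-6 + V)) = 9*((V + (V + 2*V**2))*(-6 + V)) = 9*((2*V + 2*V**2)*(-6 + V)) = 9*((-6 + V)*(2*V + 2*V**2)) = 9*(-6 + V)*(2*V + 2*V**2))
1/(N(63, -245) + D(P(3))) = 1/(2 + (18*3*(-6 + 3**2 - 5*3))**2) = 1/(2 + (18*3*(-6 + 9 - 15))**2) = 1/(2 + (18*3*(-12))**2) = 1/(2 + (-648)**2) = 1/(2 + 419904) = 1/419906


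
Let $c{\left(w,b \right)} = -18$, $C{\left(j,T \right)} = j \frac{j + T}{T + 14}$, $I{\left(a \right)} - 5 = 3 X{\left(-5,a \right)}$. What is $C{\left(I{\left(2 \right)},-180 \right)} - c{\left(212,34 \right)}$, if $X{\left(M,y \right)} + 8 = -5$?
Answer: $- \frac{2144}{83} \approx -25.831$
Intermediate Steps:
$X{\left(M,y \right)} = -13$ ($X{\left(M,y \right)} = -8 - 5 = -13$)
$I{\left(a \right)} = -34$ ($I{\left(a \right)} = 5 + 3 \left(-13\right) = 5 - 39 = -34$)
$C{\left(j,T \right)} = \frac{j \left(T + j\right)}{14 + T}$ ($C{\left(j,T \right)} = j \frac{T + j}{14 + T} = \frac{j \left(T + j\right)}{14 + T}$)
$C{\left(I{\left(2 \right)},-180 \right)} - c{\left(212,34 \right)} = - \frac{34 \left(-180 - 34\right)}{14 - 180} - -18 = \left(-34\right) \frac{1}{-166} \left(-214\right) + 18 = \left(-34\right) \left(- \frac{1}{166}\right) \left(-214\right) + 18 = - \frac{3638}{83} + 18 = - \frac{2144}{83}$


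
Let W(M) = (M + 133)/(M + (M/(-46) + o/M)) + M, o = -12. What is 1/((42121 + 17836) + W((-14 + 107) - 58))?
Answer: 18191/1091404632 ≈ 1.6668e-5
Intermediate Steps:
W(M) = M + (133 + M)/(-12/M + 45*M/46) (W(M) = (M + 133)/(M + (M/(-46) - 12/M)) + M = (133 + M)/(M + (M*(-1/46) - 12/M)) + M = (133 + M)/(M + (-M/46 - 12/M)) + M = (133 + M)/(M + (-12/M - M/46)) + M = (133 + M)/(-12/M + 45*M/46) + M = M + (133 + M)/(-12/M + 45*M/46))
1/((42121 + 17836) + W((-14 + 107) - 58)) = 1/((42121 + 17836) + ((-14 + 107) - 58)*(5566 + 45*((-14 + 107) - 58)² + 46*((-14 + 107) - 58))/(3*(-184 + 15*((-14 + 107) - 58)²))) = 1/(59957 + (93 - 58)*(5566 + 45*(93 - 58)² + 46*(93 - 58))/(3*(-184 + 15*(93 - 58)²))) = 1/(59957 + (⅓)*35*(5566 + 45*35² + 46*35)/(-184 + 15*35²)) = 1/(59957 + (⅓)*35*(5566 + 45*1225 + 1610)/(-184 + 15*1225)) = 1/(59957 + (⅓)*35*(5566 + 55125 + 1610)/(-184 + 18375)) = 1/(59957 + (⅓)*35*62301/18191) = 1/(59957 + (⅓)*35*(1/18191)*62301) = 1/(59957 + 726845/18191) = 1/(1091404632/18191) = 18191/1091404632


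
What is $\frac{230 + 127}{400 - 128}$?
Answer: $\frac{21}{16} \approx 1.3125$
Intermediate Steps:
$\frac{230 + 127}{400 - 128} = \frac{357}{272} = 357 \cdot \frac{1}{272} = \frac{21}{16}$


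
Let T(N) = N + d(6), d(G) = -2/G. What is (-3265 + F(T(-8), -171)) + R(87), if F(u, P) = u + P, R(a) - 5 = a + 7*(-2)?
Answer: -10099/3 ≈ -3366.3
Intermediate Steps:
R(a) = -9 + a (R(a) = 5 + (a + 7*(-2)) = 5 + (a - 14) = 5 + (-14 + a) = -9 + a)
T(N) = -⅓ + N (T(N) = N - 2/6 = N - 2*⅙ = N - ⅓ = -⅓ + N)
F(u, P) = P + u
(-3265 + F(T(-8), -171)) + R(87) = (-3265 + (-171 + (-⅓ - 8))) + (-9 + 87) = (-3265 + (-171 - 25/3)) + 78 = (-3265 - 538/3) + 78 = -10333/3 + 78 = -10099/3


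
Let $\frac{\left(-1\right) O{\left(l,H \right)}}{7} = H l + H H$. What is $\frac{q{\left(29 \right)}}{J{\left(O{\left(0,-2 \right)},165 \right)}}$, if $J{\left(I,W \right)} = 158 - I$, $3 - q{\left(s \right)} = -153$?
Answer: $\frac{26}{31} \approx 0.83871$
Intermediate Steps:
$O{\left(l,H \right)} = - 7 H^{2} - 7 H l$ ($O{\left(l,H \right)} = - 7 \left(H l + H H\right) = - 7 \left(H l + H^{2}\right) = - 7 \left(H^{2} + H l\right) = - 7 H^{2} - 7 H l$)
$q{\left(s \right)} = 156$ ($q{\left(s \right)} = 3 - -153 = 3 + 153 = 156$)
$\frac{q{\left(29 \right)}}{J{\left(O{\left(0,-2 \right)},165 \right)}} = \frac{156}{158 - \left(-7\right) \left(-2\right) \left(-2 + 0\right)} = \frac{156}{158 - \left(-7\right) \left(-2\right) \left(-2\right)} = \frac{156}{158 - -28} = \frac{156}{158 + 28} = \frac{156}{186} = 156 \cdot \frac{1}{186} = \frac{26}{31}$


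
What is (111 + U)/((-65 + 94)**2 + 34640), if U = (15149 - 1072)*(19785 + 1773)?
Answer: 101157359/11827 ≈ 8553.1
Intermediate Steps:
U = 303471966 (U = 14077*21558 = 303471966)
(111 + U)/((-65 + 94)**2 + 34640) = (111 + 303471966)/((-65 + 94)**2 + 34640) = 303472077/(29**2 + 34640) = 303472077/(841 + 34640) = 303472077/35481 = 303472077*(1/35481) = 101157359/11827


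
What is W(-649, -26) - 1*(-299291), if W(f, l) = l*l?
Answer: 299967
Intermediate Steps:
W(f, l) = l**2
W(-649, -26) - 1*(-299291) = (-26)**2 - 1*(-299291) = 676 + 299291 = 299967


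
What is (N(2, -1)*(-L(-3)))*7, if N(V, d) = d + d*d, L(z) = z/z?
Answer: 0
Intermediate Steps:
L(z) = 1
N(V, d) = d + d²
(N(2, -1)*(-L(-3)))*7 = ((-(1 - 1))*(-1*1))*7 = (-1*0*(-1))*7 = (0*(-1))*7 = 0*7 = 0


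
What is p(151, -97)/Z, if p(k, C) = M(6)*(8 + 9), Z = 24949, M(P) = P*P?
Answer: 612/24949 ≈ 0.024530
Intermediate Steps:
M(P) = P²
p(k, C) = 612 (p(k, C) = 6²*(8 + 9) = 36*17 = 612)
p(151, -97)/Z = 612/24949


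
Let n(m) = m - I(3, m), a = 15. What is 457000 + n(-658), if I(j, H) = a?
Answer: 456327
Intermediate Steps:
I(j, H) = 15
n(m) = -15 + m (n(m) = m - 1*15 = m - 15 = -15 + m)
457000 + n(-658) = 457000 + (-15 - 658) = 457000 - 673 = 456327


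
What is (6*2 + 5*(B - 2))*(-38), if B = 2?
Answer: -456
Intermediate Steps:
(6*2 + 5*(B - 2))*(-38) = (6*2 + 5*(2 - 2))*(-38) = (12 + 5*0)*(-38) = (12 + 0)*(-38) = 12*(-38) = -456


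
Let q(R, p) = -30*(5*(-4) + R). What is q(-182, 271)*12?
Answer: 72720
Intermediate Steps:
q(R, p) = 600 - 30*R (q(R, p) = -30*(-20 + R) = 600 - 30*R)
q(-182, 271)*12 = (600 - 30*(-182))*12 = (600 + 5460)*12 = 6060*12 = 72720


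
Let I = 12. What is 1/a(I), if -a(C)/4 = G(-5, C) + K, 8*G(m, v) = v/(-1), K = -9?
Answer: 1/42 ≈ 0.023810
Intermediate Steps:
G(m, v) = -v/8 (G(m, v) = (v/(-1))/8 = (v*(-1))/8 = (-v)/8 = -v/8)
a(C) = 36 + C/2 (a(C) = -4*(-C/8 - 9) = -4*(-9 - C/8) = 36 + C/2)
1/a(I) = 1/(36 + (1/2)*12) = 1/(36 + 6) = 1/42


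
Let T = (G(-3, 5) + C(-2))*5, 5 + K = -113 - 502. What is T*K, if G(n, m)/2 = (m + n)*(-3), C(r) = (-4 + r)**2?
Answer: -74400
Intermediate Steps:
K = -620 (K = -5 + (-113 - 502) = -5 - 615 = -620)
G(n, m) = -6*m - 6*n (G(n, m) = 2*((m + n)*(-3)) = 2*(-3*m - 3*n) = -6*m - 6*n)
T = 120 (T = ((-6*5 - 6*(-3)) + (-4 - 2)**2)*5 = ((-30 + 18) + (-6)**2)*5 = (-12 + 36)*5 = 24*5 = 120)
T*K = 120*(-620) = -74400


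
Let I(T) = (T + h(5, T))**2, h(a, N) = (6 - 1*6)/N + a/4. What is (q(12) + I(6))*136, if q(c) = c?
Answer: 17561/2 ≈ 8780.5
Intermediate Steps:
h(a, N) = a/4 (h(a, N) = (6 - 6)/N + a*(1/4) = 0/N + a/4 = 0 + a/4 = a/4)
I(T) = (5/4 + T)**2 (I(T) = (T + (1/4)*5)**2 = (T + 5/4)**2 = (5/4 + T)**2)
(q(12) + I(6))*136 = (12 + (5 + 4*6)**2/16)*136 = (12 + (5 + 24)**2/16)*136 = (12 + (1/16)*29**2)*136 = (12 + (1/16)*841)*136 = (12 + 841/16)*136 = (1033/16)*136 = 17561/2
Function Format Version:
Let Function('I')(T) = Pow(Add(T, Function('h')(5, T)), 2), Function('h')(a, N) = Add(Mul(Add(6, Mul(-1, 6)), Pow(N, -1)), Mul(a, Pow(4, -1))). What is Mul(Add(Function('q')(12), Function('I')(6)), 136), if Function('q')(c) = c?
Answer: Rational(17561, 2) ≈ 8780.5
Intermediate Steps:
Function('h')(a, N) = Mul(Rational(1, 4), a) (Function('h')(a, N) = Add(Mul(Add(6, -6), Pow(N, -1)), Mul(a, Rational(1, 4))) = Add(Mul(0, Pow(N, -1)), Mul(Rational(1, 4), a)) = Add(0, Mul(Rational(1, 4), a)) = Mul(Rational(1, 4), a))
Function('I')(T) = Pow(Add(Rational(5, 4), T), 2) (Function('I')(T) = Pow(Add(T, Mul(Rational(1, 4), 5)), 2) = Pow(Add(T, Rational(5, 4)), 2) = Pow(Add(Rational(5, 4), T), 2))
Mul(Add(Function('q')(12), Function('I')(6)), 136) = Mul(Add(12, Mul(Rational(1, 16), Pow(Add(5, Mul(4, 6)), 2))), 136) = Mul(Add(12, Mul(Rational(1, 16), Pow(Add(5, 24), 2))), 136) = Mul(Add(12, Mul(Rational(1, 16), Pow(29, 2))), 136) = Mul(Add(12, Mul(Rational(1, 16), 841)), 136) = Mul(Add(12, Rational(841, 16)), 136) = Mul(Rational(1033, 16), 136) = Rational(17561, 2)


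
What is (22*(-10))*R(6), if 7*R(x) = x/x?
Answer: -220/7 ≈ -31.429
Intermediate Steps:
R(x) = ⅐ (R(x) = (x/x)/7 = (⅐)*1 = ⅐)
(22*(-10))*R(6) = (22*(-10))*(⅐) = -220*⅐ = -220/7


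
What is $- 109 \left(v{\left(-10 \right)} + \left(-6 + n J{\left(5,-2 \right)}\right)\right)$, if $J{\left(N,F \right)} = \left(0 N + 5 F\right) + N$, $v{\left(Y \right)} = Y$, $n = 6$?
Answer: $5014$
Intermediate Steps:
$J{\left(N,F \right)} = N + 5 F$ ($J{\left(N,F \right)} = \left(0 + 5 F\right) + N = 5 F + N = N + 5 F$)
$- 109 \left(v{\left(-10 \right)} + \left(-6 + n J{\left(5,-2 \right)}\right)\right) = - 109 \left(-10 + \left(-6 + 6 \left(5 + 5 \left(-2\right)\right)\right)\right) = - 109 \left(-10 + \left(-6 + 6 \left(5 - 10\right)\right)\right) = - 109 \left(-10 + \left(-6 + 6 \left(-5\right)\right)\right) = - 109 \left(-10 - 36\right) = \left(-109\right) \left(-46\right) = 5014$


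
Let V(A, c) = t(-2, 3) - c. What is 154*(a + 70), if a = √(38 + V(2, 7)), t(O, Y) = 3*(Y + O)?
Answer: 10780 + 154*√34 ≈ 11678.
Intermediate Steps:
t(O, Y) = 3*O + 3*Y (t(O, Y) = 3*(O + Y) = 3*O + 3*Y)
V(A, c) = 3 - c (V(A, c) = (3*(-2) + 3*3) - c = (-6 + 9) - c = 3 - c)
a = √34 (a = √(38 + (3 - 1*7)) = √(38 + (3 - 7)) = √(38 - 4) = √34 ≈ 5.8309)
154*(a + 70) = 154*(√34 + 70) = 154*(70 + √34) = 10780 + 154*√34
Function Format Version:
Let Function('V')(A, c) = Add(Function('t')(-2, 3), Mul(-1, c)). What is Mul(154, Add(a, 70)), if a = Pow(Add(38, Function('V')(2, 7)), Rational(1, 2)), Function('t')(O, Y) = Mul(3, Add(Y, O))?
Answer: Add(10780, Mul(154, Pow(34, Rational(1, 2)))) ≈ 11678.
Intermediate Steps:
Function('t')(O, Y) = Add(Mul(3, O), Mul(3, Y)) (Function('t')(O, Y) = Mul(3, Add(O, Y)) = Add(Mul(3, O), Mul(3, Y)))
Function('V')(A, c) = Add(3, Mul(-1, c)) (Function('V')(A, c) = Add(Add(Mul(3, -2), Mul(3, 3)), Mul(-1, c)) = Add(Add(-6, 9), Mul(-1, c)) = Add(3, Mul(-1, c)))
a = Pow(34, Rational(1, 2)) (a = Pow(Add(38, Add(3, Mul(-1, 7))), Rational(1, 2)) = Pow(Add(38, Add(3, -7)), Rational(1, 2)) = Pow(Add(38, -4), Rational(1, 2)) = Pow(34, Rational(1, 2)) ≈ 5.8309)
Mul(154, Add(a, 70)) = Mul(154, Add(Pow(34, Rational(1, 2)), 70)) = Mul(154, Add(70, Pow(34, Rational(1, 2)))) = Add(10780, Mul(154, Pow(34, Rational(1, 2))))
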